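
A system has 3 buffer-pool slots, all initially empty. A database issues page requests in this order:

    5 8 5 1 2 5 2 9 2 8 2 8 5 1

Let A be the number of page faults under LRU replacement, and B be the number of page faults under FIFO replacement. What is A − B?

-2

Under LRU: F F . F F . . F . F . . F F → 8 faults.
Under FIFO: F F . F F F . F . F F . F F → 10 faults.
A − B = 8 − 10 = -2.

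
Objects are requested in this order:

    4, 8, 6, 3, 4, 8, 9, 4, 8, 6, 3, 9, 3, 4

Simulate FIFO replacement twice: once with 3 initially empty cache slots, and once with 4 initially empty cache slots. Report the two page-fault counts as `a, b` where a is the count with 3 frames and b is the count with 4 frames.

10, 11

3 frames: F F F F F F F . . F F . . F → 10 faults.
4 frames: F F F F . . F F F F F F . F → 11 faults.
11 > 10: adding a frame increased faults — Belady's anomaly.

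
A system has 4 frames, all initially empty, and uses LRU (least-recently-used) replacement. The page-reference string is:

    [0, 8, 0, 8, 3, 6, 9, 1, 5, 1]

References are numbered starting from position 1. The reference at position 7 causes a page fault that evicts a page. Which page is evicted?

pos 1: 0: fault, frames (0)
pos 2: 8: fault, frames (0 8)
pos 3: 0: hit
pos 4: 8: hit
pos 5: 3: fault, frames (0 8 3)
pos 6: 6: fault, frames (0 8 3 6)
pos 7: 9: fault, evict 0, frames (8 3 6 9)
At position 7, page 0 is evicted.

0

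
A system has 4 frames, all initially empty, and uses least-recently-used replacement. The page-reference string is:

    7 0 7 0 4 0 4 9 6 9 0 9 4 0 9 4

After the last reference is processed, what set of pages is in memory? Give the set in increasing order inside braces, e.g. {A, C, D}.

7 -> miss, frames [7]
0 -> miss, frames [7, 0]
7 -> hit
0 -> hit
4 -> miss, frames [7, 0, 4]
0 -> hit
4 -> hit
9 -> miss, frames [7, 0, 4, 9]
6 -> miss, evict 7, frames [0, 4, 9, 6]
9 -> hit
0 -> hit
9 -> hit
4 -> hit
0 -> hit
9 -> hit
4 -> hit

{0, 4, 6, 9}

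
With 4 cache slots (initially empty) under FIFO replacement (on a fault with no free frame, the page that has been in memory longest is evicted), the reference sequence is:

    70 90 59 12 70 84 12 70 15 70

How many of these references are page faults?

70 -> fault, frames [70]
90 -> fault, frames [70, 90]
59 -> fault, frames [70, 90, 59]
12 -> fault, frames [70, 90, 59, 12]
70 -> hit
84 -> fault, evict 70, frames [90, 59, 12, 84]
12 -> hit
70 -> fault, evict 90, frames [59, 12, 84, 70]
15 -> fault, evict 59, frames [12, 84, 70, 15]
70 -> hit
Page faults: 7.

7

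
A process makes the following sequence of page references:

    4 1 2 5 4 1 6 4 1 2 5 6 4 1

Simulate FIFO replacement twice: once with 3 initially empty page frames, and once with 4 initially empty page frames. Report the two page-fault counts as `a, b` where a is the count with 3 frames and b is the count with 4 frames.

3 frames: F F F F F F F . . F F . F F → 11 faults.
4 frames: F F F F . . F F F F F F F F → 12 faults.
12 > 11: adding a frame increased faults — Belady's anomaly.

11, 12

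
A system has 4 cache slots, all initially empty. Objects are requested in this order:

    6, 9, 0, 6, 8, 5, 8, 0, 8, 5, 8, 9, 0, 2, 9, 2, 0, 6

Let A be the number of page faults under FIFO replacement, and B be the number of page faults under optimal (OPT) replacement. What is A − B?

2

Under FIFO: F F F . F F . . . . . . . F F . F F → 9 faults.
Under OPT: F F F . F F . . . . . . . F . . . F → 7 faults.
A − B = 9 − 7 = 2.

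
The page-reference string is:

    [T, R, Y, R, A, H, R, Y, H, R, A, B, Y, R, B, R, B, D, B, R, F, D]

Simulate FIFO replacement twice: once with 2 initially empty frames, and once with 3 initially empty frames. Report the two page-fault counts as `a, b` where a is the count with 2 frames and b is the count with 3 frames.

18, 12

2 frames: F F F . F F F F F F F F F F F . . F . F F F → 18 faults.
3 frames: F F F . F F F F . . F F . F . . . F . . F . → 12 faults.
12 < 18: adding a frame reduced faults, as is typical.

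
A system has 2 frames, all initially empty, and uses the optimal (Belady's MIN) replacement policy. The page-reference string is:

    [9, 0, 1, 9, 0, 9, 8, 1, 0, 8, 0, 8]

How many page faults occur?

9 → miss, frames (9)
0 → miss, frames (9 0)
1 → miss, evict 0, frames (9 1)
9 → hit
0 → miss, evict 1, frames (9 0)
9 → hit
8 → miss, evict 9, frames (0 8)
1 → miss, evict 8, frames (0 1)
0 → hit
8 → miss, evict 1, frames (0 8)
0 → hit
8 → hit
Page faults: 7.

7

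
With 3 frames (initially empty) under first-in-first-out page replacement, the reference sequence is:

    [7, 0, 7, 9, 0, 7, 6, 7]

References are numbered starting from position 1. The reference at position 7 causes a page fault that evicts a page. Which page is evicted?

7

pos 1: 7 -> fault, frames [7]
pos 2: 0 -> fault, frames [7, 0]
pos 3: 7 -> hit
pos 4: 9 -> fault, frames [7, 0, 9]
pos 5: 0 -> hit
pos 6: 7 -> hit
pos 7: 6 -> fault, evict 7, frames [0, 9, 6]
At position 7, page 7 is evicted.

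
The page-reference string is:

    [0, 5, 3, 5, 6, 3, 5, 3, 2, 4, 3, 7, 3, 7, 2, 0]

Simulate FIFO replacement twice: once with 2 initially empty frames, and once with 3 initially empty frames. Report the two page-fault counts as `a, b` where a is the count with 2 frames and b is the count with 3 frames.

12, 10

2 frames: F F F . F . F F F F F F . . F F → 12 faults.
3 frames: F F F . F . . . F F F F . . F F → 10 faults.
10 < 12: adding a frame reduced faults, as is typical.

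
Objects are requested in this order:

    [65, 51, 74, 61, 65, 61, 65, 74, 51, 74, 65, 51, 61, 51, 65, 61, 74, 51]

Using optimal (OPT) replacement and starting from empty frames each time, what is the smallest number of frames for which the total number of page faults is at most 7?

f=1: 18 faults
f=2: 11 faults
f=3: 7 faults
f=4: 4 faults
Smallest f with faults ≤ 7 is 3.

3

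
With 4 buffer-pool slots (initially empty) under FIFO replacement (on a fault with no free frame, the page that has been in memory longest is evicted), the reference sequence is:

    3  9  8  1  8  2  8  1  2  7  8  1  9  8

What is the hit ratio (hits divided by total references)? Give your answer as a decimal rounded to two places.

3: miss, frames {3}
9: miss, frames {3,9}
8: miss, frames {3,9,8}
1: miss, frames {3,9,8,1}
8: hit
2: miss, evict 3, frames {9,8,1,2}
8: hit
1: hit
2: hit
7: miss, evict 9, frames {8,1,2,7}
8: hit
1: hit
9: miss, evict 8, frames {1,2,7,9}
8: miss, evict 1, frames {2,7,9,8}
Hits: 6 of 14 references → 6/14 = 0.4286.

0.43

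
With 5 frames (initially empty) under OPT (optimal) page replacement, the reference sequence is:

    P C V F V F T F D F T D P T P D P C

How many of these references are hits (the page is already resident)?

P → fault, frames {P}
C → fault, frames {P,C}
V → fault, frames {P,C,V}
F → fault, frames {P,C,V,F}
V → hit
F → hit
T → fault, frames {P,C,V,F,T}
F → hit
D → fault, evict V, frames {P,C,F,T,D}
F → hit
T → hit
D → hit
P → hit
T → hit
P → hit
D → hit
P → hit
C → hit
Hits: 12.

12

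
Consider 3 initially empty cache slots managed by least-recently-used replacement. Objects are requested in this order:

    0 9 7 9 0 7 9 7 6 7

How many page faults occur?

0: fault, frames {0}
9: fault, frames {0,9}
7: fault, frames {0,9,7}
9: hit
0: hit
7: hit
9: hit
7: hit
6: fault, evict 0, frames {9,7,6}
7: hit
Page faults: 4.

4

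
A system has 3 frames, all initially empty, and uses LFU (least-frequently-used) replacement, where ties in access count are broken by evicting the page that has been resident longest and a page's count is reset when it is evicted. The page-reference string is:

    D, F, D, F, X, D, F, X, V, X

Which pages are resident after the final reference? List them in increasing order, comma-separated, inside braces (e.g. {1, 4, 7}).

{D, F, X}

D -> fault, frames (D)
F -> fault, frames (D F)
D -> hit
F -> hit
X -> fault, frames (D F X)
D -> hit
F -> hit
X -> hit
V -> fault, evict X, frames (D F V)
X -> fault, evict V, frames (D F X)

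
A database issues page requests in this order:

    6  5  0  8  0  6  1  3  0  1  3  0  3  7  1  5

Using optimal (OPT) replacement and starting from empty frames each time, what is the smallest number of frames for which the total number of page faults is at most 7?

4

f=1: 16 faults
f=2: 12 faults
f=3: 8 faults
f=4: 7 faults
f=5: 7 faults
f=6: 7 faults
f=7: 7 faults
Smallest f with faults ≤ 7 is 4.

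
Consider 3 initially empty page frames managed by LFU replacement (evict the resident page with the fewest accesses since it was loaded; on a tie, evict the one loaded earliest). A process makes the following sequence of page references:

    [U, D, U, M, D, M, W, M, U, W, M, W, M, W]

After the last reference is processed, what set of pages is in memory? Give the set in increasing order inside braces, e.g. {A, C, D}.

U: fault, frames {U}
D: fault, frames {U,D}
U: hit
M: fault, frames {U,D,M}
D: hit
M: hit
W: fault, evict U, frames {D,M,W}
M: hit
U: fault, evict W, frames {D,M,U}
W: fault, evict U, frames {D,M,W}
M: hit
W: hit
M: hit
W: hit

{D, M, W}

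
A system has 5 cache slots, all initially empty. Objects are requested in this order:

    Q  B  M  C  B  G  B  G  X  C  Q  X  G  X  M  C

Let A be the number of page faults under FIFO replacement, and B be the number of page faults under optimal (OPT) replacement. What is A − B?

1

Under FIFO: F F F F . F . . F . F . . . . . → 7 faults.
Under OPT: F F F F . F . . F . . . . . . . → 6 faults.
A − B = 7 − 6 = 1.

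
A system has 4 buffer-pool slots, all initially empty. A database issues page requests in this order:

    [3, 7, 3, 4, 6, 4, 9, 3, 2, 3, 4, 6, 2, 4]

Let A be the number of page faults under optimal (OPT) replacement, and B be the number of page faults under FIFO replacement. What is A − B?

Under OPT: F F . F F . F . F . . . . . → 6 faults.
Under FIFO: F F . F F . F F F . F F . . → 9 faults.
A − B = 6 − 9 = -3.

-3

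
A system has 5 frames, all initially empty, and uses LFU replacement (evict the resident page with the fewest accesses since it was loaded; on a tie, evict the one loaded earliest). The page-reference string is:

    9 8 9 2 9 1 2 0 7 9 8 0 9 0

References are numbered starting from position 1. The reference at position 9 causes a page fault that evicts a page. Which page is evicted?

pos 1: 9 -> miss, frames {9}
pos 2: 8 -> miss, frames {9,8}
pos 3: 9 -> hit
pos 4: 2 -> miss, frames {9,8,2}
pos 5: 9 -> hit
pos 6: 1 -> miss, frames {9,8,2,1}
pos 7: 2 -> hit
pos 8: 0 -> miss, frames {9,8,2,1,0}
pos 9: 7 -> miss, evict 8, frames {9,2,1,0,7}
At position 9, page 8 is evicted.

8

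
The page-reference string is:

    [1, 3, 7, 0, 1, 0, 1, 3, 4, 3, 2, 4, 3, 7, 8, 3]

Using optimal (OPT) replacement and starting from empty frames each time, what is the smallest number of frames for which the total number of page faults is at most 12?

2

f=1: 16 faults
f=2: 10 faults
f=3: 8 faults
f=4: 7 faults
f=5: 7 faults
f=6: 7 faults
f=7: 7 faults
Smallest f with faults ≤ 12 is 2.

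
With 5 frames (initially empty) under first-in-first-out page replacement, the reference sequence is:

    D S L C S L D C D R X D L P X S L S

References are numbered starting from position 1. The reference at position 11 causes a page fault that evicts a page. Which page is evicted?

pos 1: D → fault, frames (D)
pos 2: S → fault, frames (D S)
pos 3: L → fault, frames (D S L)
pos 4: C → fault, frames (D S L C)
pos 5: S → hit
pos 6: L → hit
pos 7: D → hit
pos 8: C → hit
pos 9: D → hit
pos 10: R → fault, frames (D S L C R)
pos 11: X → fault, evict D, frames (S L C R X)
At position 11, page D is evicted.

D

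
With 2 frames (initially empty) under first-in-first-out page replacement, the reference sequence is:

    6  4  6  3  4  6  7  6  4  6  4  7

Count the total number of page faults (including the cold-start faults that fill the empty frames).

6 → fault, frames {6}
4 → fault, frames {6,4}
6 → hit
3 → fault, evict 6, frames {4,3}
4 → hit
6 → fault, evict 4, frames {3,6}
7 → fault, evict 3, frames {6,7}
6 → hit
4 → fault, evict 6, frames {7,4}
6 → fault, evict 7, frames {4,6}
4 → hit
7 → fault, evict 4, frames {6,7}
Page faults: 8.

8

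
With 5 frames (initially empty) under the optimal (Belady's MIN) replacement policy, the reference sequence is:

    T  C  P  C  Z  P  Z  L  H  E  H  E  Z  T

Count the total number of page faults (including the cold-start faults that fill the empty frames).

7

T: fault, frames (T)
C: fault, frames (T C)
P: fault, frames (T C P)
C: hit
Z: fault, frames (T C P Z)
P: hit
Z: hit
L: fault, frames (T C P Z L)
H: fault, evict L, frames (T C P Z H)
E: fault, evict P, frames (T C Z H E)
H: hit
E: hit
Z: hit
T: hit
Page faults: 7.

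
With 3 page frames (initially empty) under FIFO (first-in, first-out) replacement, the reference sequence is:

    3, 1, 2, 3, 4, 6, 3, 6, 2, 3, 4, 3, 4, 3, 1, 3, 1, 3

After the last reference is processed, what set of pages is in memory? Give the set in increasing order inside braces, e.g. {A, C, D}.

3: miss, frames {3}
1: miss, frames {3,1}
2: miss, frames {3,1,2}
3: hit
4: miss, evict 3, frames {1,2,4}
6: miss, evict 1, frames {2,4,6}
3: miss, evict 2, frames {4,6,3}
6: hit
2: miss, evict 4, frames {6,3,2}
3: hit
4: miss, evict 6, frames {3,2,4}
3: hit
4: hit
3: hit
1: miss, evict 3, frames {2,4,1}
3: miss, evict 2, frames {4,1,3}
1: hit
3: hit

{1, 3, 4}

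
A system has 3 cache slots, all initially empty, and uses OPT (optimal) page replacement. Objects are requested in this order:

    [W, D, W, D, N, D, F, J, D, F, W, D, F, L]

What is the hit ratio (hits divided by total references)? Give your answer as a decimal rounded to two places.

0.50

W: fault, frames {W}
D: fault, frames {W,D}
W: hit
D: hit
N: fault, frames {W,D,N}
D: hit
F: fault, evict N, frames {W,D,F}
J: fault, evict W, frames {D,F,J}
D: hit
F: hit
W: fault, evict J, frames {D,F,W}
D: hit
F: hit
L: fault, evict W, frames {D,F,L}
Hits: 7 of 14 references → 7/14 = 0.5000.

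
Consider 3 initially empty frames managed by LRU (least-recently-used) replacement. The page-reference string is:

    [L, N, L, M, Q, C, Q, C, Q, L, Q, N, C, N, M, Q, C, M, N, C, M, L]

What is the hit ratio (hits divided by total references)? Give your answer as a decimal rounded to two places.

0.41

L -> fault, frames [L]
N -> fault, frames [L, N]
L -> hit
M -> fault, frames [N, L, M]
Q -> fault, evict N, frames [L, M, Q]
C -> fault, evict L, frames [M, Q, C]
Q -> hit
C -> hit
Q -> hit
L -> fault, evict M, frames [C, Q, L]
Q -> hit
N -> fault, evict C, frames [L, Q, N]
C -> fault, evict L, frames [Q, N, C]
N -> hit
M -> fault, evict Q, frames [C, N, M]
Q -> fault, evict C, frames [N, M, Q]
C -> fault, evict N, frames [M, Q, C]
M -> hit
N -> fault, evict Q, frames [C, M, N]
C -> hit
M -> hit
L -> fault, evict N, frames [C, M, L]
Hits: 9 of 22 references → 9/22 = 0.4091.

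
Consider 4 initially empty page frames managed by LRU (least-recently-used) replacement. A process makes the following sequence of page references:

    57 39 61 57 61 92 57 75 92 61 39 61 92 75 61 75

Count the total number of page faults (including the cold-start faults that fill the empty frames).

6

57: fault, frames (57)
39: fault, frames (57 39)
61: fault, frames (57 39 61)
57: hit
61: hit
92: fault, frames (39 57 61 92)
57: hit
75: fault, evict 39, frames (61 92 57 75)
92: hit
61: hit
39: fault, evict 57, frames (75 92 61 39)
61: hit
92: hit
75: hit
61: hit
75: hit
Page faults: 6.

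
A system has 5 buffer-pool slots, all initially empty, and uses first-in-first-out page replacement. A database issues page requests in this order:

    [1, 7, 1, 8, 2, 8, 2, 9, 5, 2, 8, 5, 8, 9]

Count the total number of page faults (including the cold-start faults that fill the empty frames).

6

1 → miss, frames {1}
7 → miss, frames {1,7}
1 → hit
8 → miss, frames {1,7,8}
2 → miss, frames {1,7,8,2}
8 → hit
2 → hit
9 → miss, frames {1,7,8,2,9}
5 → miss, evict 1, frames {7,8,2,9,5}
2 → hit
8 → hit
5 → hit
8 → hit
9 → hit
Page faults: 6.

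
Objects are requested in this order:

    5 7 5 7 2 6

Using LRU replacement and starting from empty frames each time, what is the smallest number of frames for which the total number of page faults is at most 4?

f=1: 6 faults
f=2: 4 faults
f=3: 4 faults
f=4: 4 faults
Smallest f with faults ≤ 4 is 2.

2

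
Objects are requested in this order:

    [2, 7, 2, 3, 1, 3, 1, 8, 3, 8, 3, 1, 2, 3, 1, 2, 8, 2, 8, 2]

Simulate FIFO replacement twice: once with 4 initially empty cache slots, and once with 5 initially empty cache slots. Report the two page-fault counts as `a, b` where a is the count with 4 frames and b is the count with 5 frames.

4 frames: F F . F F . . F . . . . F . . . . . . . → 6 faults.
5 frames: F F . F F . . F . . . . . . . . . . . . → 5 faults.
5 < 6: adding a frame reduced faults, as is typical.

6, 5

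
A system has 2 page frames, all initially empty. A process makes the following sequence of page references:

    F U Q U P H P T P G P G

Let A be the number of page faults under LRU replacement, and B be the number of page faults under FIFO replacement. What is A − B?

Under LRU: F F F . F F . F . F . . → 7 faults.
Under FIFO: F F F . F F . F F F . . → 8 faults.
A − B = 7 − 8 = -1.

-1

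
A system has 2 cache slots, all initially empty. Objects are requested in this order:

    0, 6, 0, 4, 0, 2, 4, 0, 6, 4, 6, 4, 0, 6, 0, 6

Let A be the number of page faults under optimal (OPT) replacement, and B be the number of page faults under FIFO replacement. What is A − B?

Under OPT: F F . F . F . F F . . . F . . . → 7 faults.
Under FIFO: F F . F F F F F F F . . F F . . → 11 faults.
A − B = 7 − 11 = -4.

-4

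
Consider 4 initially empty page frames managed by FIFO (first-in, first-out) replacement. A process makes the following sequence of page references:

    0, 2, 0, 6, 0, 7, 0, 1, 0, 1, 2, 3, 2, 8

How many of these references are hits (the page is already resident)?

5

0 -> fault, frames [0]
2 -> fault, frames [0, 2]
0 -> hit
6 -> fault, frames [0, 2, 6]
0 -> hit
7 -> fault, frames [0, 2, 6, 7]
0 -> hit
1 -> fault, evict 0, frames [2, 6, 7, 1]
0 -> fault, evict 2, frames [6, 7, 1, 0]
1 -> hit
2 -> fault, evict 6, frames [7, 1, 0, 2]
3 -> fault, evict 7, frames [1, 0, 2, 3]
2 -> hit
8 -> fault, evict 1, frames [0, 2, 3, 8]
Hits: 5.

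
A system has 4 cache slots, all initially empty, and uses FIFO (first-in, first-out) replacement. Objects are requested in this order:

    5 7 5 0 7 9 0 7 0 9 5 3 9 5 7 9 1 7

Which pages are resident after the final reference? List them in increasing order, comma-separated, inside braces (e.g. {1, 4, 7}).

{1, 3, 5, 7}

5: miss, frames (5)
7: miss, frames (5 7)
5: hit
0: miss, frames (5 7 0)
7: hit
9: miss, frames (5 7 0 9)
0: hit
7: hit
0: hit
9: hit
5: hit
3: miss, evict 5, frames (7 0 9 3)
9: hit
5: miss, evict 7, frames (0 9 3 5)
7: miss, evict 0, frames (9 3 5 7)
9: hit
1: miss, evict 9, frames (3 5 7 1)
7: hit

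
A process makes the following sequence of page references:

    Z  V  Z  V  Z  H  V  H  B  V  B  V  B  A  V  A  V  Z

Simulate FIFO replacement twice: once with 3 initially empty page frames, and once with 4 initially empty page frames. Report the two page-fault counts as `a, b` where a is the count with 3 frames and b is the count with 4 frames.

7, 6

3 frames: F F . . . F . . F . . . . F F . . F → 7 faults.
4 frames: F F . . . F . . F . . . . F . . . F → 6 faults.
6 < 7: adding a frame reduced faults, as is typical.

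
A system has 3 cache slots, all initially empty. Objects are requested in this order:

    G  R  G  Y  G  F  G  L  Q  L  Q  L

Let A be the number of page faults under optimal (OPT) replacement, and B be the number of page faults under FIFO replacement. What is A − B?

Under OPT: F F . F . F . F F . . . → 6 faults.
Under FIFO: F F . F . F F F F . . . → 7 faults.
A − B = 6 − 7 = -1.

-1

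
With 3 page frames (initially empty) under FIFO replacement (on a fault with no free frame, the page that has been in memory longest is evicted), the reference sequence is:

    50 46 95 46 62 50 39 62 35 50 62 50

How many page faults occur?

9

50: miss, frames (50)
46: miss, frames (50 46)
95: miss, frames (50 46 95)
46: hit
62: miss, evict 50, frames (46 95 62)
50: miss, evict 46, frames (95 62 50)
39: miss, evict 95, frames (62 50 39)
62: hit
35: miss, evict 62, frames (50 39 35)
50: hit
62: miss, evict 50, frames (39 35 62)
50: miss, evict 39, frames (35 62 50)
Page faults: 9.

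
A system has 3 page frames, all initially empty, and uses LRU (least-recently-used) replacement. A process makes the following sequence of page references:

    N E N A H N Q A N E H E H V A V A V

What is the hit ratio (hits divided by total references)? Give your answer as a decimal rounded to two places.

0.44

N → miss, frames (N)
E → miss, frames (N E)
N → hit
A → miss, frames (E N A)
H → miss, evict E, frames (N A H)
N → hit
Q → miss, evict A, frames (H N Q)
A → miss, evict H, frames (N Q A)
N → hit
E → miss, evict Q, frames (A N E)
H → miss, evict A, frames (N E H)
E → hit
H → hit
V → miss, evict N, frames (E H V)
A → miss, evict E, frames (H V A)
V → hit
A → hit
V → hit
Hits: 8 of 18 references → 8/18 = 0.4444.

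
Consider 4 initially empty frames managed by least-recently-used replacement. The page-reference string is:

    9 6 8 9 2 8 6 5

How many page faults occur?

5

9: fault, frames {9}
6: fault, frames {9,6}
8: fault, frames {9,6,8}
9: hit
2: fault, frames {6,8,9,2}
8: hit
6: hit
5: fault, evict 9, frames {2,8,6,5}
Page faults: 5.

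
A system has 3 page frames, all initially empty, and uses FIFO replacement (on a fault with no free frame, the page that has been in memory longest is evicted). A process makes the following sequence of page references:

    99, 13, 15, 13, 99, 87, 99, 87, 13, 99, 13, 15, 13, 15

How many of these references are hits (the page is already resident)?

99: miss, frames (99)
13: miss, frames (99 13)
15: miss, frames (99 13 15)
13: hit
99: hit
87: miss, evict 99, frames (13 15 87)
99: miss, evict 13, frames (15 87 99)
87: hit
13: miss, evict 15, frames (87 99 13)
99: hit
13: hit
15: miss, evict 87, frames (99 13 15)
13: hit
15: hit
Hits: 7.

7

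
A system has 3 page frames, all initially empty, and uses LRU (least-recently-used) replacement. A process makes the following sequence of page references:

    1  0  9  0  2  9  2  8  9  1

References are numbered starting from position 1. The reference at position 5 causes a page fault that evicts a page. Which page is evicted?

1

pos 1: 1 -> miss, frames {1}
pos 2: 0 -> miss, frames {1,0}
pos 3: 9 -> miss, frames {1,0,9}
pos 4: 0 -> hit
pos 5: 2 -> miss, evict 1, frames {9,0,2}
At position 5, page 1 is evicted.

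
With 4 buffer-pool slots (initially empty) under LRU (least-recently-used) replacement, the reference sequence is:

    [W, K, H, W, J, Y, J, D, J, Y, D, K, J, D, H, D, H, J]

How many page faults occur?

W → miss, frames (W)
K → miss, frames (W K)
H → miss, frames (W K H)
W → hit
J → miss, frames (K H W J)
Y → miss, evict K, frames (H W J Y)
J → hit
D → miss, evict H, frames (W Y J D)
J → hit
Y → hit
D → hit
K → miss, evict W, frames (J Y D K)
J → hit
D → hit
H → miss, evict Y, frames (K J D H)
D → hit
H → hit
J → hit
Page faults: 8.

8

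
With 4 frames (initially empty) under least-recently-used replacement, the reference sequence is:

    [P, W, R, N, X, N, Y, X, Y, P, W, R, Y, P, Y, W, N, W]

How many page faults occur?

P -> fault, frames {P}
W -> fault, frames {P,W}
R -> fault, frames {P,W,R}
N -> fault, frames {P,W,R,N}
X -> fault, evict P, frames {W,R,N,X}
N -> hit
Y -> fault, evict W, frames {R,X,N,Y}
X -> hit
Y -> hit
P -> fault, evict R, frames {N,X,Y,P}
W -> fault, evict N, frames {X,Y,P,W}
R -> fault, evict X, frames {Y,P,W,R}
Y -> hit
P -> hit
Y -> hit
W -> hit
N -> fault, evict R, frames {P,Y,W,N}
W -> hit
Page faults: 10.

10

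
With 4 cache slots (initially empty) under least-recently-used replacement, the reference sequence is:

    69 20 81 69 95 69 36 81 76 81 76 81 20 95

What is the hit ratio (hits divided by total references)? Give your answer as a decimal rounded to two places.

69 -> fault, frames (69)
20 -> fault, frames (69 20)
81 -> fault, frames (69 20 81)
69 -> hit
95 -> fault, frames (20 81 69 95)
69 -> hit
36 -> fault, evict 20, frames (81 95 69 36)
81 -> hit
76 -> fault, evict 95, frames (69 36 81 76)
81 -> hit
76 -> hit
81 -> hit
20 -> fault, evict 69, frames (36 76 81 20)
95 -> fault, evict 36, frames (76 81 20 95)
Hits: 6 of 14 references → 6/14 = 0.4286.

0.43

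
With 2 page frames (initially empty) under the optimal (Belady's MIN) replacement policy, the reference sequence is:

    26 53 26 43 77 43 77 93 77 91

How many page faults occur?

26: fault, frames (26)
53: fault, frames (26 53)
26: hit
43: fault, evict 53, frames (26 43)
77: fault, evict 26, frames (43 77)
43: hit
77: hit
93: fault, evict 43, frames (77 93)
77: hit
91: fault, evict 93, frames (77 91)
Page faults: 6.

6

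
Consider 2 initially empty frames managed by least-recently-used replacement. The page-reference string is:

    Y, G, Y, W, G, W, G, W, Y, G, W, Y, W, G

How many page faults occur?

9

Y: miss, frames {Y}
G: miss, frames {Y,G}
Y: hit
W: miss, evict G, frames {Y,W}
G: miss, evict Y, frames {W,G}
W: hit
G: hit
W: hit
Y: miss, evict G, frames {W,Y}
G: miss, evict W, frames {Y,G}
W: miss, evict Y, frames {G,W}
Y: miss, evict G, frames {W,Y}
W: hit
G: miss, evict Y, frames {W,G}
Page faults: 9.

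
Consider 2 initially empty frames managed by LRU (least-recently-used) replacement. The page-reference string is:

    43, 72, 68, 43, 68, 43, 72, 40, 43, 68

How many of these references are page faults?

43 -> miss, frames {43}
72 -> miss, frames {43,72}
68 -> miss, evict 43, frames {72,68}
43 -> miss, evict 72, frames {68,43}
68 -> hit
43 -> hit
72 -> miss, evict 68, frames {43,72}
40 -> miss, evict 43, frames {72,40}
43 -> miss, evict 72, frames {40,43}
68 -> miss, evict 40, frames {43,68}
Page faults: 8.

8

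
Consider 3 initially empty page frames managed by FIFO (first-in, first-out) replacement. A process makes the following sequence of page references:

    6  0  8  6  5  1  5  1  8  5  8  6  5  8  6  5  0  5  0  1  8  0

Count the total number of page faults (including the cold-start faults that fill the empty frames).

11

6 → miss, frames {6}
0 → miss, frames {6,0}
8 → miss, frames {6,0,8}
6 → hit
5 → miss, evict 6, frames {0,8,5}
1 → miss, evict 0, frames {8,5,1}
5 → hit
1 → hit
8 → hit
5 → hit
8 → hit
6 → miss, evict 8, frames {5,1,6}
5 → hit
8 → miss, evict 5, frames {1,6,8}
6 → hit
5 → miss, evict 1, frames {6,8,5}
0 → miss, evict 6, frames {8,5,0}
5 → hit
0 → hit
1 → miss, evict 8, frames {5,0,1}
8 → miss, evict 5, frames {0,1,8}
0 → hit
Page faults: 11.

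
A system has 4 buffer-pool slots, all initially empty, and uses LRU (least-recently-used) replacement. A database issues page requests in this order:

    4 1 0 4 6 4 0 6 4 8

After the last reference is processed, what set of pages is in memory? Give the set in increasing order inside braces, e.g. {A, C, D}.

4: fault, frames {4}
1: fault, frames {4,1}
0: fault, frames {4,1,0}
4: hit
6: fault, frames {1,0,4,6}
4: hit
0: hit
6: hit
4: hit
8: fault, evict 1, frames {0,6,4,8}

{0, 4, 6, 8}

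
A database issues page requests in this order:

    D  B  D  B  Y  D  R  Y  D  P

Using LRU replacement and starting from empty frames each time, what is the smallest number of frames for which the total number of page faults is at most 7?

f=1: 10 faults
f=2: 8 faults
f=3: 5 faults
f=4: 5 faults
f=5: 5 faults
Smallest f with faults ≤ 7 is 3.

3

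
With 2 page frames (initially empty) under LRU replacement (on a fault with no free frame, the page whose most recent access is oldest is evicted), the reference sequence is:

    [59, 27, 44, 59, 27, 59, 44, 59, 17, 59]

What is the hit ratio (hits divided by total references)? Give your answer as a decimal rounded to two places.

59: miss, frames [59]
27: miss, frames [59, 27]
44: miss, evict 59, frames [27, 44]
59: miss, evict 27, frames [44, 59]
27: miss, evict 44, frames [59, 27]
59: hit
44: miss, evict 27, frames [59, 44]
59: hit
17: miss, evict 44, frames [59, 17]
59: hit
Hits: 3 of 10 references → 3/10 = 0.3000.

0.30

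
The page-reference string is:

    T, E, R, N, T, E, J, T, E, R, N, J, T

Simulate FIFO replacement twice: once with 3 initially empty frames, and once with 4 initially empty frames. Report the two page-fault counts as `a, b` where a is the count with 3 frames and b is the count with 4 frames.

3 frames: F F F F F F F . . F F . F → 10 faults.
4 frames: F F F F . . F F F F F F F → 11 faults.
11 > 10: adding a frame increased faults — Belady's anomaly.

10, 11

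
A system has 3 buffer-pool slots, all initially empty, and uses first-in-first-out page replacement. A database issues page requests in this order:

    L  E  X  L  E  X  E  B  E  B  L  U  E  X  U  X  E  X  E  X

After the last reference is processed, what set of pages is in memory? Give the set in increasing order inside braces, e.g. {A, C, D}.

L -> fault, frames [L]
E -> fault, frames [L, E]
X -> fault, frames [L, E, X]
L -> hit
E -> hit
X -> hit
E -> hit
B -> fault, evict L, frames [E, X, B]
E -> hit
B -> hit
L -> fault, evict E, frames [X, B, L]
U -> fault, evict X, frames [B, L, U]
E -> fault, evict B, frames [L, U, E]
X -> fault, evict L, frames [U, E, X]
U -> hit
X -> hit
E -> hit
X -> hit
E -> hit
X -> hit

{E, U, X}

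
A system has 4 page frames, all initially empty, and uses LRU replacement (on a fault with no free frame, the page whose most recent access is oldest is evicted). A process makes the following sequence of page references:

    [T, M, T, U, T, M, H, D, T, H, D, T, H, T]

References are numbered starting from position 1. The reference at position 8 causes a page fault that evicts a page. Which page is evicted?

pos 1: T: miss, frames [T]
pos 2: M: miss, frames [T, M]
pos 3: T: hit
pos 4: U: miss, frames [M, T, U]
pos 5: T: hit
pos 6: M: hit
pos 7: H: miss, frames [U, T, M, H]
pos 8: D: miss, evict U, frames [T, M, H, D]
At position 8, page U is evicted.

U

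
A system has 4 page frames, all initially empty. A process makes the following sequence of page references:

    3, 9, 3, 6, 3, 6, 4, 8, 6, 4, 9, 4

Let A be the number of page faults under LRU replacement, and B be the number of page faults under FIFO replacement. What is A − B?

Under LRU: F F . F . . F F . . F . → 6 faults.
Under FIFO: F F . F . . F F . . . . → 5 faults.
A − B = 6 − 5 = 1.

1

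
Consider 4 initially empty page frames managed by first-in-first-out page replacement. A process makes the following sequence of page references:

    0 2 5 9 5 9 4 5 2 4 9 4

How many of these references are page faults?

0 -> fault, frames {0}
2 -> fault, frames {0,2}
5 -> fault, frames {0,2,5}
9 -> fault, frames {0,2,5,9}
5 -> hit
9 -> hit
4 -> fault, evict 0, frames {2,5,9,4}
5 -> hit
2 -> hit
4 -> hit
9 -> hit
4 -> hit
Page faults: 5.

5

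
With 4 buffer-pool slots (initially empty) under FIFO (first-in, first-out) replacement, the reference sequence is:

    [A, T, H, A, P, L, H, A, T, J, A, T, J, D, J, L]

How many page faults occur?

10

A → miss, frames {A}
T → miss, frames {A,T}
H → miss, frames {A,T,H}
A → hit
P → miss, frames {A,T,H,P}
L → miss, evict A, frames {T,H,P,L}
H → hit
A → miss, evict T, frames {H,P,L,A}
T → miss, evict H, frames {P,L,A,T}
J → miss, evict P, frames {L,A,T,J}
A → hit
T → hit
J → hit
D → miss, evict L, frames {A,T,J,D}
J → hit
L → miss, evict A, frames {T,J,D,L}
Page faults: 10.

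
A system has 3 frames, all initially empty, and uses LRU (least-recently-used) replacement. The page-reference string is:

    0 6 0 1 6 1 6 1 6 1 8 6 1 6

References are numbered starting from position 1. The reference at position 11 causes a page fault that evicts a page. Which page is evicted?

0

pos 1: 0 -> miss, frames (0)
pos 2: 6 -> miss, frames (0 6)
pos 3: 0 -> hit
pos 4: 1 -> miss, frames (6 0 1)
pos 5: 6 -> hit
pos 6: 1 -> hit
pos 7: 6 -> hit
pos 8: 1 -> hit
pos 9: 6 -> hit
pos 10: 1 -> hit
pos 11: 8 -> miss, evict 0, frames (6 1 8)
At position 11, page 0 is evicted.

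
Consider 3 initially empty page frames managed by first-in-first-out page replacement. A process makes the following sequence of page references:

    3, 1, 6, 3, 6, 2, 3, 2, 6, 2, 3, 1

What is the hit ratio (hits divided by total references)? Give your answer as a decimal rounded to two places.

3 -> fault, frames (3)
1 -> fault, frames (3 1)
6 -> fault, frames (3 1 6)
3 -> hit
6 -> hit
2 -> fault, evict 3, frames (1 6 2)
3 -> fault, evict 1, frames (6 2 3)
2 -> hit
6 -> hit
2 -> hit
3 -> hit
1 -> fault, evict 6, frames (2 3 1)
Hits: 6 of 12 references → 6/12 = 0.5000.

0.50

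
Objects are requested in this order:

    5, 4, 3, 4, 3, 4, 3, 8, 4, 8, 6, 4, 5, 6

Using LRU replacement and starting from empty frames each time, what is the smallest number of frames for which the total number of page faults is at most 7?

3

f=1: 14 faults
f=2: 9 faults
f=3: 6 faults
f=4: 6 faults
f=5: 5 faults
Smallest f with faults ≤ 7 is 3.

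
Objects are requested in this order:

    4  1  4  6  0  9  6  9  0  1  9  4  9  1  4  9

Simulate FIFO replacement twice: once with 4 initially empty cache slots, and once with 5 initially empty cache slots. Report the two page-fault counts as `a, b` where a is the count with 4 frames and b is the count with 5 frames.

7, 5

4 frames: F F . F F F . . . . . F . F . . → 7 faults.
5 frames: F F . F F F . . . . . . . . . . → 5 faults.
5 < 7: adding a frame reduced faults, as is typical.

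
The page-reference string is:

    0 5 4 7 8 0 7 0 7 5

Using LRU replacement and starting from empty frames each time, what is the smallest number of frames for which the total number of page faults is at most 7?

f=1: 10 faults
f=2: 8 faults
f=3: 7 faults
f=4: 7 faults
f=5: 5 faults
Smallest f with faults ≤ 7 is 3.

3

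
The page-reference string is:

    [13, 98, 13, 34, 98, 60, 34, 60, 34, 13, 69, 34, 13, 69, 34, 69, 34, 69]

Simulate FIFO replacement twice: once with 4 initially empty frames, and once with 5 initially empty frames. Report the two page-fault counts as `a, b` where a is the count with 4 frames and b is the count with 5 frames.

6, 5

4 frames: F F . F . F . . . . F . F . . . . . → 6 faults.
5 frames: F F . F . F . . . . F . . . . . . . → 5 faults.
5 < 6: adding a frame reduced faults, as is typical.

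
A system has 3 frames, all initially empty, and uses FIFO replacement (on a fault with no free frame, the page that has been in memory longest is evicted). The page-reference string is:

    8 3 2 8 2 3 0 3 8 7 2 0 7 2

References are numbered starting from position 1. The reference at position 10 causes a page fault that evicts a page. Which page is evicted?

pos 1: 8 -> miss, frames [8]
pos 2: 3 -> miss, frames [8, 3]
pos 3: 2 -> miss, frames [8, 3, 2]
pos 4: 8 -> hit
pos 5: 2 -> hit
pos 6: 3 -> hit
pos 7: 0 -> miss, evict 8, frames [3, 2, 0]
pos 8: 3 -> hit
pos 9: 8 -> miss, evict 3, frames [2, 0, 8]
pos 10: 7 -> miss, evict 2, frames [0, 8, 7]
At position 10, page 2 is evicted.

2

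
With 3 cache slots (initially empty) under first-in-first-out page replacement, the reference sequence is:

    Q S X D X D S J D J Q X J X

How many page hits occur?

7

Q: miss, frames (Q)
S: miss, frames (Q S)
X: miss, frames (Q S X)
D: miss, evict Q, frames (S X D)
X: hit
D: hit
S: hit
J: miss, evict S, frames (X D J)
D: hit
J: hit
Q: miss, evict X, frames (D J Q)
X: miss, evict D, frames (J Q X)
J: hit
X: hit
Hits: 7.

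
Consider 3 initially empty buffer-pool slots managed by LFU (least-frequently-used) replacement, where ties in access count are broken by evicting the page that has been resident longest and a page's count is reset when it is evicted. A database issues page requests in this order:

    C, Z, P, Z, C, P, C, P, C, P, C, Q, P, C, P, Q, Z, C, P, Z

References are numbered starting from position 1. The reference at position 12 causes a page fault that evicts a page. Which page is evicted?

pos 1: C → miss, frames [C]
pos 2: Z → miss, frames [C, Z]
pos 3: P → miss, frames [C, Z, P]
pos 4: Z → hit
pos 5: C → hit
pos 6: P → hit
pos 7: C → hit
pos 8: P → hit
pos 9: C → hit
pos 10: P → hit
pos 11: C → hit
pos 12: Q → miss, evict Z, frames [C, P, Q]
At position 12, page Z is evicted.

Z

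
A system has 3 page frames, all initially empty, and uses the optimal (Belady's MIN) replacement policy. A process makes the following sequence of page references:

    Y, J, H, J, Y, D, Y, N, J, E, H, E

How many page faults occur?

Y → miss, frames {Y}
J → miss, frames {Y,J}
H → miss, frames {Y,J,H}
J → hit
Y → hit
D → miss, evict H, frames {Y,J,D}
Y → hit
N → miss, evict D, frames {Y,J,N}
J → hit
E → miss, evict N, frames {Y,J,E}
H → miss, evict J, frames {Y,E,H}
E → hit
Page faults: 7.

7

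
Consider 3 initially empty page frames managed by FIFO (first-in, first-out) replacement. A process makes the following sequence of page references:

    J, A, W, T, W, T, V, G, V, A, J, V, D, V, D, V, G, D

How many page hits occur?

7

J -> miss, frames (J)
A -> miss, frames (J A)
W -> miss, frames (J A W)
T -> miss, evict J, frames (A W T)
W -> hit
T -> hit
V -> miss, evict A, frames (W T V)
G -> miss, evict W, frames (T V G)
V -> hit
A -> miss, evict T, frames (V G A)
J -> miss, evict V, frames (G A J)
V -> miss, evict G, frames (A J V)
D -> miss, evict A, frames (J V D)
V -> hit
D -> hit
V -> hit
G -> miss, evict J, frames (V D G)
D -> hit
Hits: 7.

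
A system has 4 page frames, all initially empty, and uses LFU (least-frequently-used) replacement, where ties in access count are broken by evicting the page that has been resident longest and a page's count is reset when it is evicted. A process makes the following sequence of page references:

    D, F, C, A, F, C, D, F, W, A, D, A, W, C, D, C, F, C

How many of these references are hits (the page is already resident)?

D → miss, frames {D}
F → miss, frames {D,F}
C → miss, frames {D,F,C}
A → miss, frames {D,F,C,A}
F → hit
C → hit
D → hit
F → hit
W → miss, evict A, frames {D,F,C,W}
A → miss, evict W, frames {D,F,C,A}
D → hit
A → hit
W → miss, evict C, frames {D,F,A,W}
C → miss, evict W, frames {D,F,A,C}
D → hit
C → hit
F → hit
C → hit
Hits: 10.

10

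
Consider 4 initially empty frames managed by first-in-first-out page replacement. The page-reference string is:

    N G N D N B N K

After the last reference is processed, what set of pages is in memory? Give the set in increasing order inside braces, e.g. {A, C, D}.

N: fault, frames [N]
G: fault, frames [N, G]
N: hit
D: fault, frames [N, G, D]
N: hit
B: fault, frames [N, G, D, B]
N: hit
K: fault, evict N, frames [G, D, B, K]

{B, D, G, K}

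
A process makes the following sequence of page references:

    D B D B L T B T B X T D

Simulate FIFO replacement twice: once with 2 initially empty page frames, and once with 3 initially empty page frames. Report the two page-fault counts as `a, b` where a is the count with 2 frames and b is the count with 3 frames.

2 frames: F F . . F F F . . F F F → 8 faults.
3 frames: F F . . F F . . . F . F → 6 faults.
6 < 8: adding a frame reduced faults, as is typical.

8, 6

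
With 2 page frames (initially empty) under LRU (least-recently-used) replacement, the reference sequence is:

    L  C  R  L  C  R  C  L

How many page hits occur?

1

L -> fault, frames [L]
C -> fault, frames [L, C]
R -> fault, evict L, frames [C, R]
L -> fault, evict C, frames [R, L]
C -> fault, evict R, frames [L, C]
R -> fault, evict L, frames [C, R]
C -> hit
L -> fault, evict R, frames [C, L]
Hits: 1.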